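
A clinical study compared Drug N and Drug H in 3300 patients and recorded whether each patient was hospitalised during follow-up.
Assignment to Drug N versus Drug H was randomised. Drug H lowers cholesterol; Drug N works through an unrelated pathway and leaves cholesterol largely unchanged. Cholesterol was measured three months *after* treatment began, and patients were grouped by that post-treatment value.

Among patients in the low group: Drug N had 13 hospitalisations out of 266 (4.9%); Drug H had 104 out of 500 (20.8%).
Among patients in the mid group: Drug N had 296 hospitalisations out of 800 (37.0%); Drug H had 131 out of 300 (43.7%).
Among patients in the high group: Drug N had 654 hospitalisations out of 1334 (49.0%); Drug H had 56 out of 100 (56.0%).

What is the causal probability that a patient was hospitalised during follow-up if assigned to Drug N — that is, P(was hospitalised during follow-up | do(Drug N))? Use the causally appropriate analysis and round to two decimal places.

The cholesterol-specific comparison favours Drug N throughout, but the pooled figures favour Drug H. The question is whether to condition on cholesterol.
Cholesterol here is a post-treatment variable shaped by the drug; conditioning on it would introduce bias rather than remove it. The overall comparison is the causal one.
So P(outcome | do(Drug N)) is just the pooled rate for Drug N: 963/2400 = 0.401.

0.40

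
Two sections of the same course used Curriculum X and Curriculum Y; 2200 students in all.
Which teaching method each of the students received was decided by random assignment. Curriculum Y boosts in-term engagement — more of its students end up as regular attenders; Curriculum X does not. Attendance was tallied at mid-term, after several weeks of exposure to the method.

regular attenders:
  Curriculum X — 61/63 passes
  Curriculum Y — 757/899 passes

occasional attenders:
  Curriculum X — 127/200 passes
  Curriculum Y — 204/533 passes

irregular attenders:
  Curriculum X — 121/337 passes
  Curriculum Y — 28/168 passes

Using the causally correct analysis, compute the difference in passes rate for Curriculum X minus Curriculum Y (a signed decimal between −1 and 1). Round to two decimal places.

-0.10

Mid-term attendance lies on the pathway teaching method → mid-term attendance → outcome, so adjusting for it blocks the indirect effect. For the total causal effect of teaching method, use the unadjusted pooled rates.
The causal difference is the pooled difference: 0.515 − 0.618 = -0.103.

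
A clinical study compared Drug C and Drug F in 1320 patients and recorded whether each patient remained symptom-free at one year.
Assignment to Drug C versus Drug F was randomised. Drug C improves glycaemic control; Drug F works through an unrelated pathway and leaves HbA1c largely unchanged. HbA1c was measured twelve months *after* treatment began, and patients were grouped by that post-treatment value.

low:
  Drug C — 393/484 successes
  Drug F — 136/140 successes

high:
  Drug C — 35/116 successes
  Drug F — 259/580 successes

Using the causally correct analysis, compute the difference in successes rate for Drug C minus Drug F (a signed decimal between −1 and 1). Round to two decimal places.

+0.16

Because the drug influences HbA1c, HbA1c is a post-treatment mediator, not a confounder. Stratifying on it would bias the estimate; the causal effect is the crude pooled difference.
The causal difference is the pooled difference: 0.713 − 0.549 = +0.165.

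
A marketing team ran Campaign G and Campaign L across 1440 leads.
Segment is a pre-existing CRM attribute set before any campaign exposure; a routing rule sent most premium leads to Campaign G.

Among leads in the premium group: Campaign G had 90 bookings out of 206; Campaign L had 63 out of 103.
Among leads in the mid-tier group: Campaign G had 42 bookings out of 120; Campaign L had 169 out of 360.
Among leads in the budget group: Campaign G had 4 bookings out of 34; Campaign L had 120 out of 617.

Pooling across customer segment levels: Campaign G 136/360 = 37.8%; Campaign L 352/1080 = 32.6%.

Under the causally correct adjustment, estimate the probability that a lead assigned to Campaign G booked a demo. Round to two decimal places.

0.26

The stratified and pooled comparisons disagree (Campaign L wins within each customer segment; Campaign G wins overall), so the answer turns on the causal role of customer segment.
Nothing the campaign does changes customer segment; the imbalance is an allocation artefact. With customer segment also predicting the outcome, the pooled figure is confounded, and the within-stratum comparison is the causal one.
Standardising Campaign G to the population customer segment mix: 0.215·90/206 + 0.333·42/120 + 0.452·4/34 = 0.264.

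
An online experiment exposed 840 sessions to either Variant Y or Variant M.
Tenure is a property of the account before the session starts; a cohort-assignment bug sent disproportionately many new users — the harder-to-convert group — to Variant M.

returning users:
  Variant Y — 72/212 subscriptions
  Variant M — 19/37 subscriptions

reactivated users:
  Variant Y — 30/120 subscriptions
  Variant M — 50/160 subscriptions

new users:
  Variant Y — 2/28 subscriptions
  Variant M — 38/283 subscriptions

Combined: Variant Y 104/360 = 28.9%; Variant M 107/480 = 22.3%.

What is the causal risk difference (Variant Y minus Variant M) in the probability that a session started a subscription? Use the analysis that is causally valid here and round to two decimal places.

-0.10

The imbalance in user tenure arose from how sessions were allocated, not from anything the variant did; and user tenure independently affects the outcome. The pooled gap is confounded — condition on user tenure.
Adjusting over the population distribution of user tenure: 0.296·(0.340−0.514) + 0.333·(0.250−0.312) + 0.370·(0.071−0.134) = -0.096.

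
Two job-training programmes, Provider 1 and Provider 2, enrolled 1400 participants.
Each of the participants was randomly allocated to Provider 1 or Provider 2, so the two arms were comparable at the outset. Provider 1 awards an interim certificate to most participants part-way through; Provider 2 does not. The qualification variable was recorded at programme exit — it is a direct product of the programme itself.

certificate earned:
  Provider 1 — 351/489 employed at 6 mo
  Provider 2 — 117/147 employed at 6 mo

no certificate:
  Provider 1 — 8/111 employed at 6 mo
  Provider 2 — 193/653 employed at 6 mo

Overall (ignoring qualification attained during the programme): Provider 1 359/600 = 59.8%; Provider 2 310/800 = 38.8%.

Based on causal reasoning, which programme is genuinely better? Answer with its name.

Provider 1

Within every qualification attained during the programme level Provider 2 has the higher rate, yet pooled Provider 1 does — Simpson's reversal.
Qualification attained during the programme is downstream of the programme. One should not condition on a consequence of treatment, so the overall rates are the right comparison.
Pooled: Provider 1 59.8% vs Provider 2 38.8%; Provider 1 is higher overall.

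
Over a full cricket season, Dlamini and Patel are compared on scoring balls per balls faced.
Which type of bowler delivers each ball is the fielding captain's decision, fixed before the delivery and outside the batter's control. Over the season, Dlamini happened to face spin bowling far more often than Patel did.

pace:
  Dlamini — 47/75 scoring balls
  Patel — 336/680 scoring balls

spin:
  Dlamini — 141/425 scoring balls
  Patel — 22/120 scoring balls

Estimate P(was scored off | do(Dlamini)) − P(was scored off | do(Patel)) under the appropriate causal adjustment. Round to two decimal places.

+0.14

The stratified and pooled comparisons disagree (Dlamini wins within each bowling type; Patel wins overall), so the answer turns on the causal role of bowling type.
Nothing the player does changes bowling type; the imbalance is an allocation artefact. With bowling type also predicting the outcome, the pooled figure is confounded, and the within-stratum comparison is the causal one.
Adjusting over the population distribution of bowling type: 0.581·(0.627−0.494) + 0.419·(0.332−0.183) = +0.139.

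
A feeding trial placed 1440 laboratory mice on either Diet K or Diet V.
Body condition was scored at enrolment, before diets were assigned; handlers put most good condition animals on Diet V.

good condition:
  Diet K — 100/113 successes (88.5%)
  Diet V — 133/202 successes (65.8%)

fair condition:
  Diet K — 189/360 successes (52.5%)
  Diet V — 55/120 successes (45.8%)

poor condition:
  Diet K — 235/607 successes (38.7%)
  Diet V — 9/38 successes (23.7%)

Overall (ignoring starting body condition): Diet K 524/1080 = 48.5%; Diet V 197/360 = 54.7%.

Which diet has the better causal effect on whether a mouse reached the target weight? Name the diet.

The imbalance in starting body condition arose from how laboratory mice were allocated, not from anything the diet did; and starting body condition independently affects the outcome. The pooled gap is confounded — condition on starting body condition.
Within each level — good condition: 88.5% vs 65.8%; fair condition: 52.5% vs 45.8%; poor condition: 38.7% vs 23.7% — Diet K is higher every time.

Diet K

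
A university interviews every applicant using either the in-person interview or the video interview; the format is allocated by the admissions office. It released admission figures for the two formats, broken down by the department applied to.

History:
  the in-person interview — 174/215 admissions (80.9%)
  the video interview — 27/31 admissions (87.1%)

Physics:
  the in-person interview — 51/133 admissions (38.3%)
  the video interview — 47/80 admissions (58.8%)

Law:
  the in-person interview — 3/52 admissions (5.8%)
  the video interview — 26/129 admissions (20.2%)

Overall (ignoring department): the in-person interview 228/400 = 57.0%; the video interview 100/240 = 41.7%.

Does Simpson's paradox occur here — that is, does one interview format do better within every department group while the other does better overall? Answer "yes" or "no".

Within each department level (History 80.9% vs 87.1%; Physics 38.3% vs 58.8%; Law 5.8% vs 20.2%), the video interview has the higher rate every time. Pooled: 57.0% vs 41.7% — the in-person interview has the higher rate overall. The two comparisons disagree.

yes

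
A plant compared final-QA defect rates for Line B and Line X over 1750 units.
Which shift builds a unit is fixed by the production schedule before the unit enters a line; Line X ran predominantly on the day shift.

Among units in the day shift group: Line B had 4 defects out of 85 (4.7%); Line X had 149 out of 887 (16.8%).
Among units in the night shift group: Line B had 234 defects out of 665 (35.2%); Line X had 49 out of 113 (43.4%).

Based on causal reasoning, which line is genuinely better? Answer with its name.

Line B

Here shift is a common cause — it drives both which line a case falls under and the outcome. The crude comparison mixes populations; the stratum-specific rates are the causally relevant ones.
Within each level — day shift: 4.7% vs 16.8%; night shift: 35.2% vs 43.4% — Line B is lower every time.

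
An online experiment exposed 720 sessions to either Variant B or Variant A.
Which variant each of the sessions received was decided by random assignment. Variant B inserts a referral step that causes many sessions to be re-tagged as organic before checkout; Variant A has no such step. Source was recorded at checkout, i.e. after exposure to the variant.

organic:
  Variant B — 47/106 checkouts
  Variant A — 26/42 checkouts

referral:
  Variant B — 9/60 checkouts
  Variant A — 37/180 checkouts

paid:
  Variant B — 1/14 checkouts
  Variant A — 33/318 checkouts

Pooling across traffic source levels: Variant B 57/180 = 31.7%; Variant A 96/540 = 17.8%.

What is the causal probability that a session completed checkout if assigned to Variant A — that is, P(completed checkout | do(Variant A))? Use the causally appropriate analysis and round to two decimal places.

0.18

Variant A is higher inside every traffic source stratum but Variant B is higher in aggregate. Whether to stratify depends on how traffic source relates to the variant.
Traffic source is downstream of the variant. One should not condition on a consequence of treatment, so the overall rates are the right comparison.
So P(outcome | do(Variant A)) is just the pooled rate for Variant A: 96/540 = 0.178.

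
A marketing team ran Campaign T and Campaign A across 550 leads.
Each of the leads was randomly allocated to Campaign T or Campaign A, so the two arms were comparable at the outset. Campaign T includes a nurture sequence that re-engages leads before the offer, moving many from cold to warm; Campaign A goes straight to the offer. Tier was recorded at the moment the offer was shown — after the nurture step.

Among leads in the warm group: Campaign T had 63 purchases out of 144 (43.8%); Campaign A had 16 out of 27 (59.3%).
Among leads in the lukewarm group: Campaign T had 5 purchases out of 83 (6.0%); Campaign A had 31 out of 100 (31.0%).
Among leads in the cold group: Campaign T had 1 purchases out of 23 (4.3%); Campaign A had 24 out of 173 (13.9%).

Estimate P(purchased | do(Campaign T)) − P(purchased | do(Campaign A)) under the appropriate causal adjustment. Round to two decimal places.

+0.04

Campaign A is higher inside every engagement tier stratum but Campaign T is higher in aggregate. Whether to stratify depends on how engagement tier relates to the campaign.
Because the campaign influences engagement tier, engagement tier is a post-treatment mediator, not a confounder. Stratifying on it would bias the estimate; the causal effect is the crude pooled difference.
The causal difference is the pooled difference: 0.276 − 0.237 = +0.039.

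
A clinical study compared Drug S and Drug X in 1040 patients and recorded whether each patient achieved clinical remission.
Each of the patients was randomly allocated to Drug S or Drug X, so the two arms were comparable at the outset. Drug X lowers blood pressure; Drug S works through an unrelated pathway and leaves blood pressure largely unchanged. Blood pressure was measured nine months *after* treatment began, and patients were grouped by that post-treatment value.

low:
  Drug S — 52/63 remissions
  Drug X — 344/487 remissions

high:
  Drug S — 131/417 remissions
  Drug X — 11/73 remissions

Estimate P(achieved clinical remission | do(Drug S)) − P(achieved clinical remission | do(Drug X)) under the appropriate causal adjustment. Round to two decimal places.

Drug S is higher inside every blood pressure stratum but Drug X is higher in aggregate. Whether to stratify depends on how blood pressure relates to the drug.
The distribution of blood pressure is itself part of what the drug does — it is an intermediate outcome. Holding it fixed would remove that part of the effect; the total effect is the pooled difference.
The causal difference is the pooled difference: 0.381 − 0.634 = -0.253.

-0.25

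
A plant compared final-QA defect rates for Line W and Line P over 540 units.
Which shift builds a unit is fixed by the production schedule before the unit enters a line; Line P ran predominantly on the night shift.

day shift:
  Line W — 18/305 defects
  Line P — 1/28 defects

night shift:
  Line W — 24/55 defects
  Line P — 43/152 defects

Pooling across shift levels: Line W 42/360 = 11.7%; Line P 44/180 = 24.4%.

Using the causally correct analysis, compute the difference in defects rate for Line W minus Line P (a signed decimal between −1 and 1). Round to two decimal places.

+0.07

The imbalance in shift arose from how units were allocated, not from anything the line did; and shift independently affects the outcome. The pooled gap is confounded — condition on shift.
Adjusting over the population distribution of shift: 0.617·(0.059−0.036) + 0.383·(0.436−0.283) = +0.073.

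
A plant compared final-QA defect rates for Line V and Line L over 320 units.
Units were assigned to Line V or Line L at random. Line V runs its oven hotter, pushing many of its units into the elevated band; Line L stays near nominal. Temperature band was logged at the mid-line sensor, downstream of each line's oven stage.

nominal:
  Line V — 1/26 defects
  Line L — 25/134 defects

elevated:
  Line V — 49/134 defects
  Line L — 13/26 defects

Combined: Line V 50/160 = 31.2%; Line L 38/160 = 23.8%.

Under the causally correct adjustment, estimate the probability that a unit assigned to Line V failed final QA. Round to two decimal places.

0.31

Line V is lower inside every in-process temperature band stratum but Line L is lower in aggregate. Whether to stratify depends on how in-process temperature band relates to the line.
Because the line influences in-process temperature band, in-process temperature band is a post-treatment mediator, not a confounder. Stratifying on it would bias the estimate; the causal effect is the crude pooled difference.
So P(outcome | do(Line V)) is just the pooled rate for Line V: 50/160 = 0.312.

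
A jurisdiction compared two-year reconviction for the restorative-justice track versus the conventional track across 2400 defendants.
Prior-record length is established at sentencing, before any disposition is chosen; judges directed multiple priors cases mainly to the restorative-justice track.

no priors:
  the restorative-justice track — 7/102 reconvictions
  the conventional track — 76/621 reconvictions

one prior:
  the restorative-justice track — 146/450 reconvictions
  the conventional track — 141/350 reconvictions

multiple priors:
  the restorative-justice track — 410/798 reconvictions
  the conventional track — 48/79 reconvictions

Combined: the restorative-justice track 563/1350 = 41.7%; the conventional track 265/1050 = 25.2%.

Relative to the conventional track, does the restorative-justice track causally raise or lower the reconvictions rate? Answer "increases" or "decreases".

The imbalance in prior-record length arose from how defendants were allocated, not from anything the disposition did; and prior-record length independently affects the outcome. The pooled gap is confounded — condition on prior-record length.
Within each level — no priors: 6.9% vs 12.2%; one prior: 32.4% vs 40.3%; multiple priors: 51.4% vs 60.8% — the restorative-justice track is lower every time.

decreases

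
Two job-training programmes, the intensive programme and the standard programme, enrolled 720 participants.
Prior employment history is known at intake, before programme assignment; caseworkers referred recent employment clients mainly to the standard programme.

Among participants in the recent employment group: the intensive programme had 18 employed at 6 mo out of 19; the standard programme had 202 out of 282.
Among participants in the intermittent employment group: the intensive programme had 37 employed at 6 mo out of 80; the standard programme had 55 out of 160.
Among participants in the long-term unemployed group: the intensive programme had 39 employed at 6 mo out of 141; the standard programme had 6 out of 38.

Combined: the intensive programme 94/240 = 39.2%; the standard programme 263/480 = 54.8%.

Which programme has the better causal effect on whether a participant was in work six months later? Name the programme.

Nothing the programme does changes prior employment history; the imbalance is an allocation artefact. With prior employment history also predicting the outcome, the pooled figure is confounded, and the within-stratum comparison is the causal one.
Within each level — recent employment: 94.7% vs 71.6%; intermittent employment: 46.2% vs 34.4%; long-term unemployed: 27.7% vs 15.8% — the intensive programme is higher every time.

the intensive programme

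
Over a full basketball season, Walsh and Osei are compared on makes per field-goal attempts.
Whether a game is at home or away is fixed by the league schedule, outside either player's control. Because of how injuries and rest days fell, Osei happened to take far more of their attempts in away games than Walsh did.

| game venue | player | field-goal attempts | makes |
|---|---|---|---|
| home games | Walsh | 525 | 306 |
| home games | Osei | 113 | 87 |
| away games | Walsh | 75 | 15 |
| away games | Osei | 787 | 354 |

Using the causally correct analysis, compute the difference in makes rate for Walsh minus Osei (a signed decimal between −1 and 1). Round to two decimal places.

The stratified and pooled comparisons disagree (Osei wins within each game venue; Walsh wins overall), so the answer turns on the causal role of game venue.
Since game venue is a pre-existing factor (not a product of the player) and it affects the outcome on its own, it is a confounder. The stratified rates, not the pooled rate, identify the causal effect.
Adjusting over the population distribution of game venue: 0.425·(0.583−0.770) + 0.575·(0.200−0.450) = -0.223.

-0.22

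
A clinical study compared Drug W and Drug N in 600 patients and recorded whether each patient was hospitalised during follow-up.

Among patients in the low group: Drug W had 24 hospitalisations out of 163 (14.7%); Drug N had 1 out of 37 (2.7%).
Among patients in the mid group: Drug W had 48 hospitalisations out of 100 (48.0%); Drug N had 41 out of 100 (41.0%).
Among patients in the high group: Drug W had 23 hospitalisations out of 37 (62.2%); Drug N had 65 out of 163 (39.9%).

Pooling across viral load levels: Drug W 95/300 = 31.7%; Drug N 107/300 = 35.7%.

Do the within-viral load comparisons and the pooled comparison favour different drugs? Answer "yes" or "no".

Within each viral load level (low 14.7% vs 2.7%; mid 48.0% vs 41.0%; high 62.2% vs 39.9%), Drug N has the lower rate every time. Pooled: 31.7% vs 35.7% — Drug W has the lower rate overall. The two comparisons disagree.

yes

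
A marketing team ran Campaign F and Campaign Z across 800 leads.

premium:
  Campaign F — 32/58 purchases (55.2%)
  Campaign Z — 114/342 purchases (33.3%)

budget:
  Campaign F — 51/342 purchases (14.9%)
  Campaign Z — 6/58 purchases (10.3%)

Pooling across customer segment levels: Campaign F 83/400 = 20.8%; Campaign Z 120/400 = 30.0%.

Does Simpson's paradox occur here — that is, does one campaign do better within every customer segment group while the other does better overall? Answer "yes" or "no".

yes

Within each customer segment level (premium 55.2% vs 33.3%; budget 14.9% vs 10.3%), Campaign F has the higher rate every time. Pooled: 20.8% vs 30.0% — Campaign Z has the higher rate overall. The two comparisons disagree.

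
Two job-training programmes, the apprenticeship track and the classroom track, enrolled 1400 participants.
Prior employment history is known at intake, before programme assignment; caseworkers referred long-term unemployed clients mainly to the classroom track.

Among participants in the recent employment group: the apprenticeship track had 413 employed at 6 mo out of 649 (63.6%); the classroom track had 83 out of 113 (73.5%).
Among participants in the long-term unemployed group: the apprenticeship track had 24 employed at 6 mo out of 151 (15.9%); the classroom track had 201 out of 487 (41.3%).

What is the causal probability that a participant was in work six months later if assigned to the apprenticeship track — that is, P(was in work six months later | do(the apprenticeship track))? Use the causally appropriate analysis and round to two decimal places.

0.42

Prior employment history differs across programmes for reasons unrelated to any effect of the programme itself, and it separately predicts the outcome — a classic confounder. We must compare within prior employment history levels.
Standardising the apprenticeship track to the population prior employment history mix: 0.544·413/649 + 0.456·24/151 = 0.419.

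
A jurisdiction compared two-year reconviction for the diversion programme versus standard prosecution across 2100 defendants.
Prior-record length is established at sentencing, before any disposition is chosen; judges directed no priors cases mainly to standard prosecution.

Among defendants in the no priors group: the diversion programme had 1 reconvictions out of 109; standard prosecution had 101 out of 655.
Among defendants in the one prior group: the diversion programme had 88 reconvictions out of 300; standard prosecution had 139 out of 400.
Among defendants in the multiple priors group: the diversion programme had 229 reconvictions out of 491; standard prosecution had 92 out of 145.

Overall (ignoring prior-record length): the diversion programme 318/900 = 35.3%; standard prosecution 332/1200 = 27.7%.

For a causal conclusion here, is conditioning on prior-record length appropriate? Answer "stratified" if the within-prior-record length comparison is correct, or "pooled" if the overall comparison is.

the diversion programme is lower inside every prior-record length stratum but standard prosecution is lower in aggregate. Whether to stratify depends on how prior-record length relates to the disposition.
Since prior-record length is a pre-existing factor (not a product of the disposition) and it affects the outcome on its own, it is a confounder. The stratified rates, not the pooled rate, identify the causal effect.
Within each level — no priors: 0.9% vs 15.4%; one prior: 29.3% vs 34.8%; multiple priors: 46.6% vs 63.4% — the diversion programme is lower every time.

stratified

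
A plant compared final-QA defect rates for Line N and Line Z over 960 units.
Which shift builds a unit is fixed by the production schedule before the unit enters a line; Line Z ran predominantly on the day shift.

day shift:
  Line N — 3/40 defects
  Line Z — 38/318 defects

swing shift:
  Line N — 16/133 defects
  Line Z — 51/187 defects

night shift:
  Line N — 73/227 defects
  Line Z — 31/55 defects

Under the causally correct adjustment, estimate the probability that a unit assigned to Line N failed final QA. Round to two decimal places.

0.16

The shift-specific comparison favours Line N throughout, but the pooled figures favour Line Z. The question is whether to condition on shift.
Here shift is a common cause — it drives both which line a case falls under and the outcome. The crude comparison mixes populations; the stratum-specific rates are the causally relevant ones.
Standardising Line N to the population shift mix: 0.373·3/40 + 0.333·16/133 + 0.294·73/227 = 0.163.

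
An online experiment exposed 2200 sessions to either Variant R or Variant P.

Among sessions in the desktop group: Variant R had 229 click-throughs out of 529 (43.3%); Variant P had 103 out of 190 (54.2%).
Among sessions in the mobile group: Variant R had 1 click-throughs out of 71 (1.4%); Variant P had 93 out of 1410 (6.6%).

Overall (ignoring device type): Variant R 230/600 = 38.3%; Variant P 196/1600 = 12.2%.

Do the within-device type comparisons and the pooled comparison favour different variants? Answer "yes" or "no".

Within each device type level (desktop 43.3% vs 54.2%; mobile 1.4% vs 6.6%), Variant P has the higher rate every time. Pooled: 38.3% vs 12.2% — Variant R has the higher rate overall. The two comparisons disagree.

yes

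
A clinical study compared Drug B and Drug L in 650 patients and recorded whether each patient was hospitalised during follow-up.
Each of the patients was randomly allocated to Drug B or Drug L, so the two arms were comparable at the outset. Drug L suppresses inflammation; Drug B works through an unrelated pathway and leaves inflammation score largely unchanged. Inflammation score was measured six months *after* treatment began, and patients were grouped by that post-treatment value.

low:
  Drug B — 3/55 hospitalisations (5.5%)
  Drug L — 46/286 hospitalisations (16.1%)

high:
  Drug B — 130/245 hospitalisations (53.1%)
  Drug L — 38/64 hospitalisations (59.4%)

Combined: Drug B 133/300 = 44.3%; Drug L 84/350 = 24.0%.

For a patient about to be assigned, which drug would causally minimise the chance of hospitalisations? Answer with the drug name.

Drug L

The distribution of inflammation score is itself part of what the drug does — it is an intermediate outcome. Holding it fixed would remove that part of the effect; the total effect is the pooled difference.
Pooled: Drug B 44.3% vs Drug L 24.0%; Drug L is lower overall.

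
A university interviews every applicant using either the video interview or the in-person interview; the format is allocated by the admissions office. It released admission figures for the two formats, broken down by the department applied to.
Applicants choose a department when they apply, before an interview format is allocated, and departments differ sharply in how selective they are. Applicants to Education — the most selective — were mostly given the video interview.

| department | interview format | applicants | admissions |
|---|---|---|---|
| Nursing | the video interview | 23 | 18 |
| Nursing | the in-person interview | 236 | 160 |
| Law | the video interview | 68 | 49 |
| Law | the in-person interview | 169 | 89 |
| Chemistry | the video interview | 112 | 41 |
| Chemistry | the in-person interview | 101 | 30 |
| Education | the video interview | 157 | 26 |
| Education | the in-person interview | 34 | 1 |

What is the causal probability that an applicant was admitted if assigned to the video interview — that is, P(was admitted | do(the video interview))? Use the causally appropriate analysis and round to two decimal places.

0.54

Within every department level the video interview has the higher rate, yet pooled the in-person interview does — Simpson's reversal.
Since department is a pre-existing factor (not a product of the interview format) and it affects the outcome on its own, it is a confounder. The stratified rates, not the pooled rate, identify the causal effect.
Standardising the video interview to the population department mix: 0.288·18/23 + 0.263·49/68 + 0.237·41/112 + 0.212·26/157 = 0.537.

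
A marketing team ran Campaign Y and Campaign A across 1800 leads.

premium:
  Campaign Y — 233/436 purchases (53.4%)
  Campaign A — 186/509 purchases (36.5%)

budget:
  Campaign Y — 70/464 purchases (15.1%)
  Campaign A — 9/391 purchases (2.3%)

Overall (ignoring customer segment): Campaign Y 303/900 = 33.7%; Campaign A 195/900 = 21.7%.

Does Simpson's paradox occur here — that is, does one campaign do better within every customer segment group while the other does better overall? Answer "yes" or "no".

Within each customer segment level (premium 53.4% vs 36.5%; budget 15.1% vs 2.3%), Campaign Y has the higher rate every time. Pooled: 33.7% vs 21.7% — Campaign Y has the higher rate overall. They agree.

no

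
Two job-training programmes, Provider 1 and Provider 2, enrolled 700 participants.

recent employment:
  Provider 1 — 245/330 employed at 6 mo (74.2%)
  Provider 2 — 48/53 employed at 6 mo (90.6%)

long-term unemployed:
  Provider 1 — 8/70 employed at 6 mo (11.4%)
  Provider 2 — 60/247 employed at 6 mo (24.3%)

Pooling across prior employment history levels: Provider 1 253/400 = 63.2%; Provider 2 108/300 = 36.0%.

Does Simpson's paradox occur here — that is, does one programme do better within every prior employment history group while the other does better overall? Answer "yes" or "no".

yes

Within each prior employment history level (recent employment 74.2% vs 90.6%; long-term unemployed 11.4% vs 24.3%), Provider 2 has the higher rate every time. Pooled: 63.2% vs 36.0% — Provider 1 has the higher rate overall. The two comparisons disagree.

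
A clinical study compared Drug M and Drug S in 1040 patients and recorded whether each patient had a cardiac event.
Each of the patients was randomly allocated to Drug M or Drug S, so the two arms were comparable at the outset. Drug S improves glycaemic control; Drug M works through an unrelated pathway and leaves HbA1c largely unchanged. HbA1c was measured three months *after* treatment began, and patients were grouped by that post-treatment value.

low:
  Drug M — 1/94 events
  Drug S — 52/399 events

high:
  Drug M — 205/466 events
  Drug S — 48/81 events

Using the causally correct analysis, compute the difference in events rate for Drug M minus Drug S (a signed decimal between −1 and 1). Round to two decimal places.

The HbA1c-specific comparison favours Drug M throughout, but the pooled figures favour Drug S. The question is whether to condition on HbA1c.
HbA1c lies on the pathway drug → HbA1c → outcome, so adjusting for it blocks the indirect effect. For the total causal effect of drug, use the unadjusted pooled rates.
The causal difference is the pooled difference: 0.368 − 0.208 = +0.160.

+0.16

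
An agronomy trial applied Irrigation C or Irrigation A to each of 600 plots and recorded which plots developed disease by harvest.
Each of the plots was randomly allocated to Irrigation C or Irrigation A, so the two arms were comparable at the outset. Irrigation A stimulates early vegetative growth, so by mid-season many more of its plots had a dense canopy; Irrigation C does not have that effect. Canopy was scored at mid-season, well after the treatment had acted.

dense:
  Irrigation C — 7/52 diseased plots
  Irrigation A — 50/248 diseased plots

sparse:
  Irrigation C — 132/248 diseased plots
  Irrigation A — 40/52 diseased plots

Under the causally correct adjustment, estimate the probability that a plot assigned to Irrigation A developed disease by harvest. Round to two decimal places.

0.30

Within every mid-season canopy level Irrigation C has the lower rate, yet pooled Irrigation A does — Simpson's reversal.
Stratifying would compare irrigations among plots the irrigations themselves sorted into mid-season canopy groups — a form of selection on an intermediate. The unconditioned pooled rates give the total causal effect.
So P(outcome | do(Irrigation A)) is just the pooled rate for Irrigation A: 90/300 = 0.300.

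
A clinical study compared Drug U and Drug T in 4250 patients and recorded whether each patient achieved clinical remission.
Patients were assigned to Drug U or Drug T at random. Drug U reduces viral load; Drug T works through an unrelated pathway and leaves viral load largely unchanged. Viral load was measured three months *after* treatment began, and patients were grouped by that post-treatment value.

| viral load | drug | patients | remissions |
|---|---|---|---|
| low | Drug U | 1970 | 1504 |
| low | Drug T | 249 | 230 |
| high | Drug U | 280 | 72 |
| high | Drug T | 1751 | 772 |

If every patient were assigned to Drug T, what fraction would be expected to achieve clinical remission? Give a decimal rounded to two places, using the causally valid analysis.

Drug T is higher inside every viral load stratum but Drug U is higher in aggregate. Whether to stratify depends on how viral load relates to the drug.
Viral load is recorded after the drug and is itself shifted by it — it sits on the causal path from drug to outcome. Conditioning on a mediator would strip out part of the effect we want; the pooled comparison gives the total causal effect.
So P(outcome | do(Drug T)) is just the pooled rate for Drug T: 1002/2000 = 0.501.

0.50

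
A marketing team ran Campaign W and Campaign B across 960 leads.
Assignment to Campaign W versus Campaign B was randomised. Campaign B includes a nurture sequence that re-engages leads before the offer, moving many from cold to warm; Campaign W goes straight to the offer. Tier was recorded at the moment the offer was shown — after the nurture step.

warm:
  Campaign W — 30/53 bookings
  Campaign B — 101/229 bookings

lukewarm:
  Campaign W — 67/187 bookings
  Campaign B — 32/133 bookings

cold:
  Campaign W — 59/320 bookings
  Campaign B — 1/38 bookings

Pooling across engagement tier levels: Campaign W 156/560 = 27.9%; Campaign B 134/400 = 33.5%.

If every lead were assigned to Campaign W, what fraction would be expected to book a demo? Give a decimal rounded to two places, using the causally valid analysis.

0.28

The stratified and pooled comparisons disagree (Campaign W wins within each engagement tier; Campaign B wins overall), so the answer turns on the causal role of engagement tier.
Engagement tier lies on the pathway campaign → engagement tier → outcome, so adjusting for it blocks the indirect effect. For the total causal effect of campaign, use the unadjusted pooled rates.
So P(outcome | do(Campaign W)) is just the pooled rate for Campaign W: 156/560 = 0.279.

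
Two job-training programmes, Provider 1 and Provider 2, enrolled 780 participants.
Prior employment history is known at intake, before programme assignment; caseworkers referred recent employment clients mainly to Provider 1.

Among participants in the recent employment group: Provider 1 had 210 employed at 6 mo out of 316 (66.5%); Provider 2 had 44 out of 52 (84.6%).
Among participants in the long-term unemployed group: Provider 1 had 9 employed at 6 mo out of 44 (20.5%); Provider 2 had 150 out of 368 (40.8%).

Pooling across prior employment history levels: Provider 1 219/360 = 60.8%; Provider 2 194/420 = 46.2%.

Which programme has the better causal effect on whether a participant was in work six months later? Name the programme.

The prior employment history-specific comparison favours Provider 2 throughout, but the pooled figures favour Provider 1. The question is whether to condition on prior employment history.
Nothing the programme does changes prior employment history; the imbalance is an allocation artefact. With prior employment history also predicting the outcome, the pooled figure is confounded, and the within-stratum comparison is the causal one.
Within each level — recent employment: 66.5% vs 84.6%; long-term unemployed: 20.5% vs 40.8% — Provider 2 is higher every time.

Provider 2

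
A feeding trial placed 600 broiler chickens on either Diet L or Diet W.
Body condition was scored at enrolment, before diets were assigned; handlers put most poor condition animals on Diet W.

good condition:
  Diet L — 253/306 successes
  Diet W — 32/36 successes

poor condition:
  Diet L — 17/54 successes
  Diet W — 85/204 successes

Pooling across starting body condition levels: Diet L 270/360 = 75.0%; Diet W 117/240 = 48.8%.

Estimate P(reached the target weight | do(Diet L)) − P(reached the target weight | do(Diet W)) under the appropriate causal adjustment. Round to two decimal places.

Here starting body condition is a common cause — it drives both which diet a case falls under and the outcome. The crude comparison mixes populations; the stratum-specific rates are the causally relevant ones.
Adjusting over the population distribution of starting body condition: 0.570·(0.827−0.889) + 0.430·(0.315−0.417) = -0.079.

-0.08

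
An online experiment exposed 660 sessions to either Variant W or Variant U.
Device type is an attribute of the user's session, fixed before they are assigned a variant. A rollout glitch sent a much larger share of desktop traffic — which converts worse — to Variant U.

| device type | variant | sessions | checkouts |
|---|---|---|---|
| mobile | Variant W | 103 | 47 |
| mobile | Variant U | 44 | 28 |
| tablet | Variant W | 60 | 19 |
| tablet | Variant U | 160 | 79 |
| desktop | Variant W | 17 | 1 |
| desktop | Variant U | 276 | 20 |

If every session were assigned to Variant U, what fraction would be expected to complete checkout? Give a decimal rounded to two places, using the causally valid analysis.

0.34

Here device type is a common cause — it drives both which variant a case falls under and the outcome. The crude comparison mixes populations; the stratum-specific rates are the causally relevant ones.
Standardising Variant U to the population device type mix: 0.223·28/44 + 0.333·79/160 + 0.444·20/276 = 0.338.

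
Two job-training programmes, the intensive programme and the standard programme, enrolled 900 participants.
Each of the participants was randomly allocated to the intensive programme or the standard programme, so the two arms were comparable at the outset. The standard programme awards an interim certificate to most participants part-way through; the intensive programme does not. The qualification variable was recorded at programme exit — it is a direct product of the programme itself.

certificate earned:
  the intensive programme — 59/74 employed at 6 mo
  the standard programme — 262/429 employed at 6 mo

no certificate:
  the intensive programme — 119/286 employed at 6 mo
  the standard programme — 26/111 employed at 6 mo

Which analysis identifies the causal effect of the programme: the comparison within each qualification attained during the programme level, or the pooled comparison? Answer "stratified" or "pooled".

The distribution of qualification attained during the programme is itself part of what the programme does — it is an intermediate outcome. Holding it fixed would remove that part of the effect; the total effect is the pooled difference.
Pooled: the intensive programme 49.4% vs the standard programme 53.3%; the standard programme is higher overall.

pooled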